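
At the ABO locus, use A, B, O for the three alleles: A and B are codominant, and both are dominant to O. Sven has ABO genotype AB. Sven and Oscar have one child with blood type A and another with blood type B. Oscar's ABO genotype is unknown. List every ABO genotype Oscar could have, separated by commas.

For each candidate genotype of Oscar, check whether crossing it with AB can produce every observed child phenotype.
  AA → possible child types {A, AB} ✗
  AB → possible child types {A, B, AB} ✓
  AO → possible child types {A, B, AB} ✓
  BB → possible child types {B, AB} ✗
  BO → possible child types {A, B, AB} ✓
  OO → possible child types {A, B} ✓

AB, AO, BO, OO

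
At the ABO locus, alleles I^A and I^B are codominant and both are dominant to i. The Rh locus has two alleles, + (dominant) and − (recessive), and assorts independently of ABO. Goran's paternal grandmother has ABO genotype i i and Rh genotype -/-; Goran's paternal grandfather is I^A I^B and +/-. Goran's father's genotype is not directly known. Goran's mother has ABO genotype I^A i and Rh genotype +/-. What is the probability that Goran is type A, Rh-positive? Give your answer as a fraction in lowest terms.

Goran's father's ABO genotype from i i × I^A I^B: 1/2 I^A i, 1/2 I^B i.
Crossing each possibility with the mother I^A i and summing P(type A): 1/2·3/4 + 1/2·1/4 = 1/2.
Similarly for Rh via the father's Rh distribution: P(Rh+) = 5/8.
Independent loci: 1/2 × 5/8 = 5/16.

5/16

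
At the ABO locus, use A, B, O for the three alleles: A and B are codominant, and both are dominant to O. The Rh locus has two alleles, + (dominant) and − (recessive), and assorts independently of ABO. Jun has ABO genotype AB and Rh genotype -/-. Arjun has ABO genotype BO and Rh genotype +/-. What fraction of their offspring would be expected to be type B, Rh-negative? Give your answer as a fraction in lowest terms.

1/4

ABO cross AB × BO → offspring phenotypes: 1/4 A, 1/2 B, 1/4 AB.
Rh cross -/- × +/- → 1/2 Rh+, 1/2 Rh-.
Independent loci: P(type B, Rh-negative) = 1/2 × 1/2 = 1/4.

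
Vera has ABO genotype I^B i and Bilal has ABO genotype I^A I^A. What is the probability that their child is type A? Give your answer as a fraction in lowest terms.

1/2

ABO cross I^B i × I^A I^A → offspring phenotypes: 1/2 A, 1/2 AB.
So P(type A) = 1/2.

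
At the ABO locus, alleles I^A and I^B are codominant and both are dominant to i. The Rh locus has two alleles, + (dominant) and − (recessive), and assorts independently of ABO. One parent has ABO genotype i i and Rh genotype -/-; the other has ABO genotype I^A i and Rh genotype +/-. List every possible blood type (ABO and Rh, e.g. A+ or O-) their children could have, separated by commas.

O+, O-, A+, A-

Gametes from i i × I^A i give offspring ABO genotypes I^A i, i i, i.e. phenotypes O, A.
Rh cross -/- × +/- → phenotypes Rh+, Rh-.
Combining independently: O+, O-, A+, A-.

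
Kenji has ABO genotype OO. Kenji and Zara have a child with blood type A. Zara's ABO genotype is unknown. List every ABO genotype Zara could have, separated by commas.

AA, AB, AO

For each candidate genotype of Zara, check whether crossing it with OO can produce every observed child phenotype.
  AA → possible child types {A} ✓
  AB → possible child types {A, B} ✓
  AO → possible child types {O, A} ✓
  BB → possible child types {B} ✗
  BO → possible child types {O, B} ✗
  OO → possible child types {O} ✗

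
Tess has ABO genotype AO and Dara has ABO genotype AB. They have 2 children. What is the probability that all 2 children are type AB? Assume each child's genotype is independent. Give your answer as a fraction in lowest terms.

1/16

ABO cross AO × AB → 1/2 A, 1/4 B, 1/4 AB.
So P(type AB) = 1/4 per child.
All 2 independent: (1/4)^2 = 1/16.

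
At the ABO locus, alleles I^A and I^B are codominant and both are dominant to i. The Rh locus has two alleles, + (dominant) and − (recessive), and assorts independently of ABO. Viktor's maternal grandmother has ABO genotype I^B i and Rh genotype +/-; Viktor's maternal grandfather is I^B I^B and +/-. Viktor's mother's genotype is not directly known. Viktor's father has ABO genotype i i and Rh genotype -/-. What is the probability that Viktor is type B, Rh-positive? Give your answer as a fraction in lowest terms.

3/8

Viktor's mother's ABO genotype from I^B i × I^B I^B: 1/2 I^B I^B, 1/2 I^B i.
Crossing each possibility with the father i i and summing P(type B): 1/2·1 + 1/2·1/2 = 3/4.
Similarly for Rh via the mother's Rh distribution: P(Rh+) = 1/2.
Independent loci: 3/4 × 1/2 = 3/8.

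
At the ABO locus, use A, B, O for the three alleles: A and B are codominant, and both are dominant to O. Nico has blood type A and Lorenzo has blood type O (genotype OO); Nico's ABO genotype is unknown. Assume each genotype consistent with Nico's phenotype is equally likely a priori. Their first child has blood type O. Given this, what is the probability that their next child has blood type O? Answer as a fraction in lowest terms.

Possible genotypes: Nico ∈ {AA, AO}; Lorenzo ∈ {OO}.
Weight each parental genotype pair by prior × P(type-O child):
  AO × OO: posterior weight 1; P(next child type O) = 1/2.
Weighted sum = 1/2.

1/2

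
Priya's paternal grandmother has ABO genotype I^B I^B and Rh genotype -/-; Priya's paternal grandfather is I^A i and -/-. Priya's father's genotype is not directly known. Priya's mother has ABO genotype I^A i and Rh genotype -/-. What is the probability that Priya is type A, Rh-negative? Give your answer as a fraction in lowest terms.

3/8

Priya's father's ABO genotype from I^B I^B × I^A i: 1/2 I^A I^B, 1/2 I^B i.
Crossing each possibility with the mother I^A i and summing P(type A): 1/2·1/2 + 1/2·1/4 = 3/8.
Similarly for Rh via the father's Rh distribution: P(Rh-) = 1.
Independent loci: 3/8 × 1 = 3/8.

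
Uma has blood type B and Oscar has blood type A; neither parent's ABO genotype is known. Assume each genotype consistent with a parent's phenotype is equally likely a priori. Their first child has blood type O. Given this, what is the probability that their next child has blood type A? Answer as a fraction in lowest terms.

1/4

Possible genotypes: Uma ∈ {I^B I^B, I^B i}; Oscar ∈ {I^A I^A, I^A i}.
Weight each parental genotype pair by prior × P(type-O child):
  I^B i × I^A i: posterior weight 1; P(next child type A) = 1/4.
Weighted sum = 1/4.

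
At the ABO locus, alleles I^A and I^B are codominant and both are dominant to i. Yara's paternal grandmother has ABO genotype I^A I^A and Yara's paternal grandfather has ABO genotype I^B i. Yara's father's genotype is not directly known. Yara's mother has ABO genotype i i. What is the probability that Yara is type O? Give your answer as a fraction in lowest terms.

Yara's father's ABO genotype from I^A I^A × I^B i: 1/2 I^A I^B, 1/2 I^A i.
Crossing each possibility with the mother i i and summing P(type O): 1/2·0 + 1/2·1/2 = 1/4.

1/4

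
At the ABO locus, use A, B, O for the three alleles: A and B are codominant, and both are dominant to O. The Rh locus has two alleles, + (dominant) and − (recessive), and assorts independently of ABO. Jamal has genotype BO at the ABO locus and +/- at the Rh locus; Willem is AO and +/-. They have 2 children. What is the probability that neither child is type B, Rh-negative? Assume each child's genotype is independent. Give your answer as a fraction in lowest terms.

ABO cross BO × AO → 1/4 O, 1/4 A, 1/4 B, 1/4 AB.
Rh cross +/- × +/- → 3/4 Rh+, 1/4 Rh-; so P(type B, Rh-negative) = 1/4 × 1/4 = 1/16 per child.
P(not type B, Rh-negative) = 15/16 for one child; (15/16)^2 = 225/256.

225/256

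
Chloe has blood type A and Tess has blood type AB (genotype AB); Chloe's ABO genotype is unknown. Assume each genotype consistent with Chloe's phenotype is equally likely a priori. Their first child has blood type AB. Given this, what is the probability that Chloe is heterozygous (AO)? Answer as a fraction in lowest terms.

Possible genotypes: Chloe ∈ {AA, AO}; Tess ∈ {AB}.
Weight each parental genotype pair by prior × P(type-AB child):
  AA × AB: posterior weight 2/3.
  AO × AB: posterior weight 1/3.
Sum the posterior weight over pairs where Chloe is AO: 1/3.

1/3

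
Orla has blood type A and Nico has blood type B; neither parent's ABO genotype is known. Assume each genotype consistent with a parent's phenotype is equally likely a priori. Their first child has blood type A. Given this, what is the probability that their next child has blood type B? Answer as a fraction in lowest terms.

Possible genotypes: Orla ∈ {AA, AO}; Nico ∈ {BB, BO}.
Weight each parental genotype pair by prior × P(type-A child):
  AA × BO: posterior weight 2/3; P(next child type B) = 0.
  AO × BO: posterior weight 1/3; P(next child type B) = 1/4.
Weighted sum = 1/12.

1/12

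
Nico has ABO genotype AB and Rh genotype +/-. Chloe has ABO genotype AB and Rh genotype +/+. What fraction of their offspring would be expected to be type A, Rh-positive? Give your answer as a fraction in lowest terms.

ABO cross AB × AB → offspring phenotypes: 1/4 A, 1/4 B, 1/2 AB.
Rh cross +/- × +/+ → 1 Rh+.
Independent loci: P(type A, Rh-positive) = 1/4 × 1 = 1/4.

1/4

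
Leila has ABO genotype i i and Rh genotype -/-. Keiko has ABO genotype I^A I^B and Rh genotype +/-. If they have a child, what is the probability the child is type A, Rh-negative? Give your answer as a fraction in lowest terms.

1/4

ABO cross i i × I^A I^B → offspring phenotypes: 1/2 A, 1/2 B.
Rh cross -/- × +/- → 1/2 Rh+, 1/2 Rh-.
Independent loci: P(type A, Rh-negative) = 1/2 × 1/2 = 1/4.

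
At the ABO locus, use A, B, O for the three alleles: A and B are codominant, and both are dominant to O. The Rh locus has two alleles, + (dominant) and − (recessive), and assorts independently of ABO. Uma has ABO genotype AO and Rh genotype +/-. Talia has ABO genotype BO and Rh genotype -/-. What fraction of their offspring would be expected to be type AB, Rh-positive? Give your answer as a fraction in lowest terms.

ABO cross AO × BO → offspring phenotypes: 1/4 O, 1/4 A, 1/4 B, 1/4 AB.
Rh cross +/- × -/- → 1/2 Rh+, 1/2 Rh-.
Independent loci: P(type AB, Rh-positive) = 1/4 × 1/2 = 1/8.

1/8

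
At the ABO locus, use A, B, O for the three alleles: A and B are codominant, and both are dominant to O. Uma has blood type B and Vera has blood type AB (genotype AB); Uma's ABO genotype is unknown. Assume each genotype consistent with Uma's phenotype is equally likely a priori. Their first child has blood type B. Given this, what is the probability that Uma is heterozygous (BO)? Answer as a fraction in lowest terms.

1/2

Possible genotypes: Uma ∈ {BB, BO}; Vera ∈ {AB}.
Weight each parental genotype pair by prior × P(type-B child):
  BB × AB: posterior weight 1/2.
  BO × AB: posterior weight 1/2.
Sum the posterior weight over pairs where Uma is BO: 1/2.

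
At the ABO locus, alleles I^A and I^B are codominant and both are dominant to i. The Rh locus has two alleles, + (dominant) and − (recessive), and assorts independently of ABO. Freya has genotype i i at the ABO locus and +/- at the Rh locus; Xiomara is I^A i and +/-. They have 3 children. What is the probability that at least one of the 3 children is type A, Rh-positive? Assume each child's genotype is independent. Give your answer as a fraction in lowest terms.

ABO cross i i × I^A i → 1/2 O, 1/2 A.
Rh cross +/- × +/- → 3/4 Rh+, 1/4 Rh-; so P(type A, Rh-positive) = 1/2 × 3/4 = 3/8 per child.
P(none) = (5/8)^3 = 125/512; P(at least one) = 1 − 125/512 = 387/512.

387/512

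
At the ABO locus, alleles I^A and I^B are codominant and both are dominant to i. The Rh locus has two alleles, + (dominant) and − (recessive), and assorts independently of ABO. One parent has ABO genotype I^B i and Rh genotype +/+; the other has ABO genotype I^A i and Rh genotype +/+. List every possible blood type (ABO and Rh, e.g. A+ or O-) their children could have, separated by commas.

O+, A+, B+, AB+

Gametes from I^B i × I^A i give offspring ABO genotypes I^A I^B, I^A i, I^B i, i i, i.e. phenotypes O, A, B, AB.
Rh cross +/+ × +/+ → phenotypes Rh+.
Combining independently: O+, A+, B+, AB+.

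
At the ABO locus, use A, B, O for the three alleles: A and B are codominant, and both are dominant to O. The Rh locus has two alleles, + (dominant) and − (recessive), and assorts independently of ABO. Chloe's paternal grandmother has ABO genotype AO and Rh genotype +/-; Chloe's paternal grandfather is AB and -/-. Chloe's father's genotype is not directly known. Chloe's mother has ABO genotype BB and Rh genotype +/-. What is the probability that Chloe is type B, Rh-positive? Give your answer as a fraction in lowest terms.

5/16

Chloe's father's ABO genotype from AO × AB: 1/4 AA, 1/4 AB, 1/4 AO, 1/4 BO.
Crossing each possibility with the mother BB and summing P(type B): 1/4·0 + 1/4·1/2 + 1/4·1/2 + 1/4·1 = 1/2.
Similarly for Rh via the father's Rh distribution: P(Rh+) = 5/8.
Independent loci: 1/2 × 5/8 = 5/16.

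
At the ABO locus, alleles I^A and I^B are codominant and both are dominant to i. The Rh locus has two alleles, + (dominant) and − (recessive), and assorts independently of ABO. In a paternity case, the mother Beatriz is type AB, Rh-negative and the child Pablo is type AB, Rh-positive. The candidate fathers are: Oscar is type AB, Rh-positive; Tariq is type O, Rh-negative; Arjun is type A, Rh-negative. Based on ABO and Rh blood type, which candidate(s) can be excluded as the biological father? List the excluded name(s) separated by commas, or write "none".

Tariq, Arjun

A candidate is excluded only if no genotype consistent with his phenotype could produce a type AB, Rh-positive child with a type AB, Rh-negative mother.
Tariq (type O, Rh-): no genotype consistent with that phenotype can produce a type-AB Rh+ child with a type-AB mother.
Arjun (type A, Rh-): no genotype consistent with that phenotype can produce a type-AB Rh+ child with a type-AB mother.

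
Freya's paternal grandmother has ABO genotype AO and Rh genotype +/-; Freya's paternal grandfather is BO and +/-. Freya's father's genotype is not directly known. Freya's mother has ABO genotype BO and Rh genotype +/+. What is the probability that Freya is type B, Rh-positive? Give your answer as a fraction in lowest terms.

1/2

Freya's father's ABO genotype from AO × BO: 1/4 AB, 1/4 AO, 1/4 BO, 1/4 OO.
Crossing each possibility with the mother BO and summing P(type B): 1/4·1/2 + 1/4·1/4 + 1/4·3/4 + 1/4·1/2 = 1/2.
Similarly for Rh via the father's Rh distribution: P(Rh+) = 1.
Independent loci: 1/2 × 1 = 1/2.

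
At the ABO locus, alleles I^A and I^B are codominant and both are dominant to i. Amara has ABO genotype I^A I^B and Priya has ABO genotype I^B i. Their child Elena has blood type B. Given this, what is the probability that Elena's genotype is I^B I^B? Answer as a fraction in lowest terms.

1/2

Cross I^A I^B × I^B i → 1/4 I^A I^B, 1/4 I^A i, 1/4 I^B I^B, 1/4 I^B i.
Type-B genotypes among offspring: I^B I^B (1/4), I^B i (1/4); total 1/2.
P(I^B I^B | type B) = (1/4) / (1/2) = 1/2.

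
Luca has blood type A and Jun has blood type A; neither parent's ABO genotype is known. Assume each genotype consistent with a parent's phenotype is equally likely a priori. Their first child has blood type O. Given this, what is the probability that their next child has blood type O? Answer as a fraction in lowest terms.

1/4

Possible genotypes: Luca ∈ {AA, AO}; Jun ∈ {AA, AO}.
Weight each parental genotype pair by prior × P(type-O child):
  AO × AO: posterior weight 1; P(next child type O) = 1/4.
Weighted sum = 1/4.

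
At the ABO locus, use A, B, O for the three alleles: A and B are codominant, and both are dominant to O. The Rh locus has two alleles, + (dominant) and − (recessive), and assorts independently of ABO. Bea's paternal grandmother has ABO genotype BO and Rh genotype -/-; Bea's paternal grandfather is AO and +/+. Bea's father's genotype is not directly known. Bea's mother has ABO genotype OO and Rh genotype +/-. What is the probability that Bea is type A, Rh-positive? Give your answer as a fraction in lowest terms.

3/16

Bea's father's ABO genotype from BO × AO: 1/4 AB, 1/4 AO, 1/4 BO, 1/4 OO.
Crossing each possibility with the mother OO and summing P(type A): 1/4·1/2 + 1/4·1/2 + 1/4·0 + 1/4·0 = 1/4.
Similarly for Rh via the father's Rh distribution: P(Rh+) = 3/4.
Independent loci: 1/4 × 3/4 = 3/16.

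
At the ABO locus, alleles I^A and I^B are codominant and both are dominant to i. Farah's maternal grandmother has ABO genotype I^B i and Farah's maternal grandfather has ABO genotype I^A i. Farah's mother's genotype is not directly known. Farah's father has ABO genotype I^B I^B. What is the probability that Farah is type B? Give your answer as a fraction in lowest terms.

3/4

Farah's mother's ABO genotype from I^B i × I^A i: 1/4 I^A I^B, 1/4 I^A i, 1/4 I^B i, 1/4 i i.
Crossing each possibility with the father I^B I^B and summing P(type B): 1/4·1/2 + 1/4·1/2 + 1/4·1 + 1/4·1 = 3/4.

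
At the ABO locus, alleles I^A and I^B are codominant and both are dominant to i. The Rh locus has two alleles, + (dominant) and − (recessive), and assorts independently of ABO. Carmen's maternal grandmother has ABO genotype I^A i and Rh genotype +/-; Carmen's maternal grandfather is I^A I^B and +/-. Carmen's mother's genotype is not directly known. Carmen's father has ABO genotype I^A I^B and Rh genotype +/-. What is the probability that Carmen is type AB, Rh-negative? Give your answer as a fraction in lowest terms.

3/32

Carmen's mother's ABO genotype from I^A i × I^A I^B: 1/4 I^A I^A, 1/4 I^A I^B, 1/4 I^A i, 1/4 I^B i.
Crossing each possibility with the father I^A I^B and summing P(type AB): 1/4·1/2 + 1/4·1/2 + 1/4·1/4 + 1/4·1/4 = 3/8.
Similarly for Rh via the mother's Rh distribution: P(Rh-) = 1/4.
Independent loci: 3/8 × 1/4 = 3/32.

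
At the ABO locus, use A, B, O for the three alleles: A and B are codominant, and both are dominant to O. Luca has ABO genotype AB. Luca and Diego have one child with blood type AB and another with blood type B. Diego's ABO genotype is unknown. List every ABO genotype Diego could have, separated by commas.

For each candidate genotype of Diego, check whether crossing it with AB can produce every observed child phenotype.
  AA → possible child types {A, AB} ✗
  AB → possible child types {A, B, AB} ✓
  AO → possible child types {A, B, AB} ✓
  BB → possible child types {B, AB} ✓
  BO → possible child types {A, B, AB} ✓
  OO → possible child types {A, B} ✗

AB, AO, BB, BO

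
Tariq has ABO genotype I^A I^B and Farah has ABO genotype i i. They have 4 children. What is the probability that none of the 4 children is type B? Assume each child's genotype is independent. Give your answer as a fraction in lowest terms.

ABO cross I^A I^B × i i → 1/2 A, 1/2 B.
So P(type B) = 1/2 per child.
P(not type B) = 1/2 for one child; (1/2)^4 = 1/16.

1/16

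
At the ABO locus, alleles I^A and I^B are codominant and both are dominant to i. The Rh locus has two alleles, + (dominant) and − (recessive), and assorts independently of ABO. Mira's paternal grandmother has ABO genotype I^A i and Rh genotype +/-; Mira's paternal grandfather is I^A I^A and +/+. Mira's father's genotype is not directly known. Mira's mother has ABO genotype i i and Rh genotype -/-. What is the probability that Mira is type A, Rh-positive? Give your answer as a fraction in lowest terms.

Mira's father's ABO genotype from I^A i × I^A I^A: 1/2 I^A I^A, 1/2 I^A i.
Crossing each possibility with the mother i i and summing P(type A): 1/2·1 + 1/2·1/2 = 3/4.
Similarly for Rh via the father's Rh distribution: P(Rh+) = 3/4.
Independent loci: 3/4 × 3/4 = 9/16.

9/16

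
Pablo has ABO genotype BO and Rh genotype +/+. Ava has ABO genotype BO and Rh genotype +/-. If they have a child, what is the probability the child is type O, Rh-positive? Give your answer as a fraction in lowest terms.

ABO cross BO × BO → offspring phenotypes: 1/4 O, 3/4 B.
Rh cross +/+ × +/- → 1 Rh+.
Independent loci: P(type O, Rh-positive) = 1/4 × 1 = 1/4.

1/4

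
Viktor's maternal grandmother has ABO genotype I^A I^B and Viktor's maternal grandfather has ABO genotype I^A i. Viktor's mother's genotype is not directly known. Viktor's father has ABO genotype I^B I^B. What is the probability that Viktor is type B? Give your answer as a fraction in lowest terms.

1/2

Viktor's mother's ABO genotype from I^A I^B × I^A i: 1/4 I^A I^A, 1/4 I^A I^B, 1/4 I^A i, 1/4 I^B i.
Crossing each possibility with the father I^B I^B and summing P(type B): 1/4·0 + 1/4·1/2 + 1/4·1/2 + 1/4·1 = 1/2.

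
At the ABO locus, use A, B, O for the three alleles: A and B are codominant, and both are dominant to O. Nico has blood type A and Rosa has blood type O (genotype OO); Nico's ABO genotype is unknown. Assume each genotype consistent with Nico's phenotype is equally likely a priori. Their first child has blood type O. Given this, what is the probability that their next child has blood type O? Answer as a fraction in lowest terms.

Possible genotypes: Nico ∈ {AA, AO}; Rosa ∈ {OO}.
Weight each parental genotype pair by prior × P(type-O child):
  AO × OO: posterior weight 1; P(next child type O) = 1/2.
Weighted sum = 1/2.

1/2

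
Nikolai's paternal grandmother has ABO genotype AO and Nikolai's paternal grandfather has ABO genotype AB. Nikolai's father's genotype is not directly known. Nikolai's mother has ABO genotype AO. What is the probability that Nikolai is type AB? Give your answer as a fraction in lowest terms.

Nikolai's father's ABO genotype from AO × AB: 1/4 AA, 1/4 AB, 1/4 AO, 1/4 BO.
Crossing each possibility with the mother AO and summing P(type AB): 1/4·0 + 1/4·1/4 + 1/4·0 + 1/4·1/4 = 1/8.

1/8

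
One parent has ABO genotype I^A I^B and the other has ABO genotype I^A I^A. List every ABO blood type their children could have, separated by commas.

Gametes from I^A I^B × I^A I^A give offspring ABO genotypes I^A I^A, I^A I^B, i.e. phenotypes A, AB.

A, AB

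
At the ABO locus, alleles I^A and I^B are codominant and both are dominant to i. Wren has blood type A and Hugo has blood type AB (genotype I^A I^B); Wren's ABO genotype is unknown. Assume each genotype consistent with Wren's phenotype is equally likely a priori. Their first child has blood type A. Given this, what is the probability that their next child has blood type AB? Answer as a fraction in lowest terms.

3/8

Possible genotypes: Wren ∈ {I^A I^A, I^A i}; Hugo ∈ {I^A I^B}.
Weight each parental genotype pair by prior × P(type-A child):
  I^A I^A × I^A I^B: posterior weight 1/2; P(next child type AB) = 1/2.
  I^A i × I^A I^B: posterior weight 1/2; P(next child type AB) = 1/4.
Weighted sum = 3/8.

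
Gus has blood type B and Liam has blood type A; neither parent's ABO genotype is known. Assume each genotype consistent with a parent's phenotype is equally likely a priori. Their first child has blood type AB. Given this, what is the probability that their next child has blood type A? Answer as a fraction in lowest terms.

5/36

Possible genotypes: Gus ∈ {BB, BO}; Liam ∈ {AA, AO}.
Weight each parental genotype pair by prior × P(type-AB child):
  BB × AA: posterior weight 4/9; P(next child type A) = 0.
  BB × AO: posterior weight 2/9; P(next child type A) = 0.
  BO × AA: posterior weight 2/9; P(next child type A) = 1/2.
  BO × AO: posterior weight 1/9; P(next child type A) = 1/4.
Weighted sum = 5/36.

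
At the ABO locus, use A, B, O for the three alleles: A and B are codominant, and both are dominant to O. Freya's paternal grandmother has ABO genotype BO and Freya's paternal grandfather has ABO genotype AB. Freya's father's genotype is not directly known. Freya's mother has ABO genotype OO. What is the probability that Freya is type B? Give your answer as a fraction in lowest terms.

1/2

Freya's father's ABO genotype from BO × AB: 1/4 AB, 1/4 AO, 1/4 BB, 1/4 BO.
Crossing each possibility with the mother OO and summing P(type B): 1/4·1/2 + 1/4·0 + 1/4·1 + 1/4·1/2 = 1/2.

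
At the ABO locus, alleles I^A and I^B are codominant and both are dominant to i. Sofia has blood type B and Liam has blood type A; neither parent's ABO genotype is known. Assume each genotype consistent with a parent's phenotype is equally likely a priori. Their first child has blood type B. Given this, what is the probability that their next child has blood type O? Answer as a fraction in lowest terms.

Possible genotypes: Sofia ∈ {I^B I^B, I^B i}; Liam ∈ {I^A I^A, I^A i}.
Weight each parental genotype pair by prior × P(type-B child):
  I^B I^B × I^A i: posterior weight 2/3; P(next child type O) = 0.
  I^B i × I^A i: posterior weight 1/3; P(next child type O) = 1/4.
Weighted sum = 1/12.

1/12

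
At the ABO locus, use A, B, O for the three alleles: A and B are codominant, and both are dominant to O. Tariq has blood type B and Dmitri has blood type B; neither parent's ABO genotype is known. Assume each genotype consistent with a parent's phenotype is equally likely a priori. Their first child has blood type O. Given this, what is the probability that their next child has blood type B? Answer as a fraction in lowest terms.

Possible genotypes: Tariq ∈ {BB, BO}; Dmitri ∈ {BB, BO}.
Weight each parental genotype pair by prior × P(type-O child):
  BO × BO: posterior weight 1; P(next child type B) = 3/4.
Weighted sum = 3/4.

3/4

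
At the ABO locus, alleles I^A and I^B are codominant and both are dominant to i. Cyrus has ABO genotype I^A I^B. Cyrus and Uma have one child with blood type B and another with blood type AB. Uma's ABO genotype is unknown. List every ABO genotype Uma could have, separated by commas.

For each candidate genotype of Uma, check whether crossing it with I^A I^B can produce every observed child phenotype.
  I^A I^A → possible child types {A, AB} ✗
  I^A I^B → possible child types {A, B, AB} ✓
  I^A i → possible child types {A, B, AB} ✓
  I^B I^B → possible child types {B, AB} ✓
  I^B i → possible child types {A, B, AB} ✓
  i i → possible child types {A, B} ✗

I^A I^B, I^A i, I^B I^B, I^B i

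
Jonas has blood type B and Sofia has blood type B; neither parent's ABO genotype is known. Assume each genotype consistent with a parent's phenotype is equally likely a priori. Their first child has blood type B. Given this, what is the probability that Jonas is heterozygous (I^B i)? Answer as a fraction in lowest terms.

Possible genotypes: Jonas ∈ {I^B I^B, I^B i}; Sofia ∈ {I^B I^B, I^B i}.
Weight each parental genotype pair by prior × P(type-B child):
  I^B I^B × I^B I^B: posterior weight 4/15.
  I^B I^B × I^B i: posterior weight 4/15.
  I^B i × I^B I^B: posterior weight 4/15.
  I^B i × I^B i: posterior weight 1/5.
Sum the posterior weight over pairs where Jonas is I^B i: 7/15.

7/15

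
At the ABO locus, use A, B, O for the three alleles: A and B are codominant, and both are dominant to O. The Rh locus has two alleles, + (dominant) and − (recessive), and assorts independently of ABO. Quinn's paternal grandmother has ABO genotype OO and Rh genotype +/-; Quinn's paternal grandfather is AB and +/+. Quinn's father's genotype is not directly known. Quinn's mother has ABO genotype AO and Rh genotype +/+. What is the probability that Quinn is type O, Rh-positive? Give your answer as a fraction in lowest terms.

Quinn's father's ABO genotype from OO × AB: 1/2 AO, 1/2 BO.
Crossing each possibility with the mother AO and summing P(type O): 1/2·1/4 + 1/2·1/4 = 1/4.
Similarly for Rh via the father's Rh distribution: P(Rh+) = 1.
Independent loci: 1/4 × 1 = 1/4.

1/4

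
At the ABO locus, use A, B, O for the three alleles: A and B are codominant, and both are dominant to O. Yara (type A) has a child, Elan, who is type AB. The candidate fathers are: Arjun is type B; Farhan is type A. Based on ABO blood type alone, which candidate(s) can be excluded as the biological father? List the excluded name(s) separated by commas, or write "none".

Farhan

A candidate is excluded only if no genotype consistent with his phenotype could produce a type AB child with a type A mother.
Farhan (type A): no genotype consistent with that phenotype can produce a type-AB child with a type-A mother.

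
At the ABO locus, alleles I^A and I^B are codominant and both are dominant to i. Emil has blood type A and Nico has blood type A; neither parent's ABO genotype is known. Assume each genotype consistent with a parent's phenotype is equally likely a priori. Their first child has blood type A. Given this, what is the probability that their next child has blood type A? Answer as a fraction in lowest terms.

Possible genotypes: Emil ∈ {I^A I^A, I^A i}; Nico ∈ {I^A I^A, I^A i}.
Weight each parental genotype pair by prior × P(type-A child):
  I^A I^A × I^A I^A: posterior weight 4/15; P(next child type A) = 1.
  I^A I^A × I^A i: posterior weight 4/15; P(next child type A) = 1.
  I^A i × I^A I^A: posterior weight 4/15; P(next child type A) = 1.
  I^A i × I^A i: posterior weight 1/5; P(next child type A) = 3/4.
Weighted sum = 19/20.

19/20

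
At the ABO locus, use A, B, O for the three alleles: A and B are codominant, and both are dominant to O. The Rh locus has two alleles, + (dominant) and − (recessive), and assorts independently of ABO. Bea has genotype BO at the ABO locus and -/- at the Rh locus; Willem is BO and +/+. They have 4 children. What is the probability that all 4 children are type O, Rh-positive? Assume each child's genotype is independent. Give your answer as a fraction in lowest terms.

1/256

ABO cross BO × BO → 1/4 O, 3/4 B.
Rh cross -/- × +/+ → 1 Rh+; so P(type O, Rh-positive) = 1/4 × 1 = 1/4 per child.
All 4 independent: (1/4)^4 = 1/256.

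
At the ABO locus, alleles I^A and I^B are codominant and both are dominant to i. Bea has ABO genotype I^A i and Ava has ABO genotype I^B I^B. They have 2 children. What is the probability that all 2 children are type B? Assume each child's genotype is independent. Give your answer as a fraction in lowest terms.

1/4

ABO cross I^A i × I^B I^B → 1/2 B, 1/2 AB.
So P(type B) = 1/2 per child.
All 2 independent: (1/2)^2 = 1/4.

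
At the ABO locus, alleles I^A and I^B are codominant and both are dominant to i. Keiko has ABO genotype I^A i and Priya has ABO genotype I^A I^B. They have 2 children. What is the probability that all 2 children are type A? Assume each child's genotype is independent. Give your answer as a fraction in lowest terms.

ABO cross I^A i × I^A I^B → 1/2 A, 1/4 B, 1/4 AB.
So P(type A) = 1/2 per child.
All 2 independent: (1/2)^2 = 1/4.

1/4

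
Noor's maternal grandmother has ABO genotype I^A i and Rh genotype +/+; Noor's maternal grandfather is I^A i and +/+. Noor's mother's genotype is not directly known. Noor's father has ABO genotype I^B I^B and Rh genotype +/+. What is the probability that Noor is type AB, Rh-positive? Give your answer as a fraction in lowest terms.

Noor's mother's ABO genotype from I^A i × I^A i: 1/4 I^A I^A, 1/2 I^A i, 1/4 i i.
Crossing each possibility with the father I^B I^B and summing P(type AB): 1/4·1 + 1/2·1/2 + 1/4·0 = 1/2.
Similarly for Rh via the mother's Rh distribution: P(Rh+) = 1.
Independent loci: 1/2 × 1 = 1/2.

1/2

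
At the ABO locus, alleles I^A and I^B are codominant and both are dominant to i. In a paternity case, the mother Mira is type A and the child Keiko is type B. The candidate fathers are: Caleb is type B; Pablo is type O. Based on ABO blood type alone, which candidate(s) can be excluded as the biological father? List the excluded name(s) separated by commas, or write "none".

A candidate is excluded only if no genotype consistent with his phenotype could produce a type B child with a type A mother.
Pablo (type O): no genotype consistent with that phenotype can produce a type-B child with a type-A mother.

Pablo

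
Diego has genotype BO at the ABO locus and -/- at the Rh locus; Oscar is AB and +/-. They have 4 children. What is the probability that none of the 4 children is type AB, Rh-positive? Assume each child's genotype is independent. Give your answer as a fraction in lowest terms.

2401/4096

ABO cross BO × AB → 1/4 A, 1/2 B, 1/4 AB.
Rh cross -/- × +/- → 1/2 Rh+, 1/2 Rh-; so P(type AB, Rh-positive) = 1/4 × 1/2 = 1/8 per child.
P(not type AB, Rh-positive) = 7/8 for one child; (7/8)^4 = 2401/4096.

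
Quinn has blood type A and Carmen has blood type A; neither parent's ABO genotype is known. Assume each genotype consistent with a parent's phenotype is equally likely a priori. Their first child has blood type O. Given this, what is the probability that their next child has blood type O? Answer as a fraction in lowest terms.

1/4

Possible genotypes: Quinn ∈ {AA, AO}; Carmen ∈ {AA, AO}.
Weight each parental genotype pair by prior × P(type-O child):
  AO × AO: posterior weight 1; P(next child type O) = 1/4.
Weighted sum = 1/4.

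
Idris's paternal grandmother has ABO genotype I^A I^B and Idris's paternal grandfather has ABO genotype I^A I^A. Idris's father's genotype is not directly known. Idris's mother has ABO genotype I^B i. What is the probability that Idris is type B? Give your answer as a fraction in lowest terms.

1/4

Idris's father's ABO genotype from I^A I^B × I^A I^A: 1/2 I^A I^A, 1/2 I^A I^B.
Crossing each possibility with the mother I^B i and summing P(type B): 1/2·0 + 1/2·1/2 = 1/4.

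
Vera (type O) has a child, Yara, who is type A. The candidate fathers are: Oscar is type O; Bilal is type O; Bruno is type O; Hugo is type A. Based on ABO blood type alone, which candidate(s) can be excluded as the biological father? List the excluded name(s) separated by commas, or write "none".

Oscar, Bilal, Bruno

A candidate is excluded only if no genotype consistent with his phenotype could produce a type A child with a type O mother.
Oscar (type O): no genotype consistent with that phenotype can produce a type-A child with a type-O mother.
Bilal (type O): no genotype consistent with that phenotype can produce a type-A child with a type-O mother.
Bruno (type O): no genotype consistent with that phenotype can produce a type-A child with a type-O mother.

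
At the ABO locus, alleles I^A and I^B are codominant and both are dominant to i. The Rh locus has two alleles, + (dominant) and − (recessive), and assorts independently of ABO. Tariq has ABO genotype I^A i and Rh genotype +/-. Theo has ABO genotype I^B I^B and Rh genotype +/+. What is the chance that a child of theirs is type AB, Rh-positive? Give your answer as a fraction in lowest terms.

1/2

ABO cross I^A i × I^B I^B → offspring phenotypes: 1/2 B, 1/2 AB.
Rh cross +/- × +/+ → 1 Rh+.
Independent loci: P(type AB, Rh-positive) = 1/2 × 1 = 1/2.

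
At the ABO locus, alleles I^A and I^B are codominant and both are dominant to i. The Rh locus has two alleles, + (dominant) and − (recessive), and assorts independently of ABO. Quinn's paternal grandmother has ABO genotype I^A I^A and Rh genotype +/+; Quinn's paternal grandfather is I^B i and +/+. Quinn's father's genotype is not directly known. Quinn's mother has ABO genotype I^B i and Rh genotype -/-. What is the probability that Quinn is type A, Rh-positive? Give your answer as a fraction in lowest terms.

Quinn's father's ABO genotype from I^A I^A × I^B i: 1/2 I^A I^B, 1/2 I^A i.
Crossing each possibility with the mother I^B i and summing P(type A): 1/2·1/4 + 1/2·1/4 = 1/4.
Similarly for Rh via the father's Rh distribution: P(Rh+) = 1.
Independent loci: 1/4 × 1 = 1/4.

1/4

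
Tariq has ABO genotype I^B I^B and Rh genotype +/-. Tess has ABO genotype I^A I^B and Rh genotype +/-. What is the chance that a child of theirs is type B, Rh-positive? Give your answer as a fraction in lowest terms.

ABO cross I^B I^B × I^A I^B → offspring phenotypes: 1/2 B, 1/2 AB.
Rh cross +/- × +/- → 3/4 Rh+, 1/4 Rh-.
Independent loci: P(type B, Rh-positive) = 1/2 × 3/4 = 3/8.

3/8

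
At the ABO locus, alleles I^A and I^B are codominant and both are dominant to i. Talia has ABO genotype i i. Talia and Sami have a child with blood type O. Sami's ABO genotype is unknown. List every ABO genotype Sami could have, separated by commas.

For each candidate genotype of Sami, check whether crossing it with i i can produce every observed child phenotype.
  I^A I^A → possible child types {A} ✗
  I^A I^B → possible child types {A, B} ✗
  I^A i → possible child types {O, A} ✓
  I^B I^B → possible child types {B} ✗
  I^B i → possible child types {O, B} ✓
  i i → possible child types {O} ✓

I^A i, I^B i, i i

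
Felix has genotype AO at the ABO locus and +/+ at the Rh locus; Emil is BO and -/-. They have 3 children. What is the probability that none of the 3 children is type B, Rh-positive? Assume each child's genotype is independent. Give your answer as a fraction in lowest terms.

ABO cross AO × BO → 1/4 O, 1/4 A, 1/4 B, 1/4 AB.
Rh cross +/+ × -/- → 1 Rh+; so P(type B, Rh-positive) = 1/4 × 1 = 1/4 per child.
P(not type B, Rh-positive) = 3/4 for one child; (3/4)^3 = 27/64.

27/64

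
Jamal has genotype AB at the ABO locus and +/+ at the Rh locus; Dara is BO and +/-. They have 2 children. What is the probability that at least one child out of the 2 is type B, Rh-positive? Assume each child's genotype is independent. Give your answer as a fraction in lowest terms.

3/4

ABO cross AB × BO → 1/4 A, 1/2 B, 1/4 AB.
Rh cross +/+ × +/- → 1 Rh+; so P(type B, Rh-positive) = 1/2 × 1 = 1/2 per child.
P(none) = (1/2)^2 = 1/4; P(at least one) = 1 − 1/4 = 3/4.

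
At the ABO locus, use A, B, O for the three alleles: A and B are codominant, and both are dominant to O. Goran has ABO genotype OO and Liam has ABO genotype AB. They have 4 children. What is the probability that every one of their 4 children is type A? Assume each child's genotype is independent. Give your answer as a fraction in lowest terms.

1/16

ABO cross OO × AB → 1/2 A, 1/2 B.
So P(type A) = 1/2 per child.
All 4 independent: (1/2)^4 = 1/16.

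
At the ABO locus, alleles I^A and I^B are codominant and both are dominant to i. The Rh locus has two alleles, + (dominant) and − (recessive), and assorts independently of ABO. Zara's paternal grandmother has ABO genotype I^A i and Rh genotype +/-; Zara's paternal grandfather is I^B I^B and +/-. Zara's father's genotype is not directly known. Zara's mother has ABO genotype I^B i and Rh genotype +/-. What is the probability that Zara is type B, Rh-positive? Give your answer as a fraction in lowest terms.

15/32

Zara's father's ABO genotype from I^A i × I^B I^B: 1/2 I^A I^B, 1/2 I^B i.
Crossing each possibility with the mother I^B i and summing P(type B): 1/2·1/2 + 1/2·3/4 = 5/8.
Similarly for Rh via the father's Rh distribution: P(Rh+) = 3/4.
Independent loci: 5/8 × 3/4 = 15/32.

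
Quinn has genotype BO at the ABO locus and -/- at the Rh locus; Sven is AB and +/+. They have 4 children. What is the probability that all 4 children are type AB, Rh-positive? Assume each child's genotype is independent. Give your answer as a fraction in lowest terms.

1/256

ABO cross BO × AB → 1/4 A, 1/2 B, 1/4 AB.
Rh cross -/- × +/+ → 1 Rh+; so P(type AB, Rh-positive) = 1/4 × 1 = 1/4 per child.
All 4 independent: (1/4)^4 = 1/256.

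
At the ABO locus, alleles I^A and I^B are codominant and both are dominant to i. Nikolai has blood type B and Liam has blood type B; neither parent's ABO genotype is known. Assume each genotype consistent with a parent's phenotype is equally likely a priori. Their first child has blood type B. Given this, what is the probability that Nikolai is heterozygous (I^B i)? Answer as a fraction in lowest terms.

7/15

Possible genotypes: Nikolai ∈ {I^B I^B, I^B i}; Liam ∈ {I^B I^B, I^B i}.
Weight each parental genotype pair by prior × P(type-B child):
  I^B I^B × I^B I^B: posterior weight 4/15.
  I^B I^B × I^B i: posterior weight 4/15.
  I^B i × I^B I^B: posterior weight 4/15.
  I^B i × I^B i: posterior weight 1/5.
Sum the posterior weight over pairs where Nikolai is I^B i: 7/15.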